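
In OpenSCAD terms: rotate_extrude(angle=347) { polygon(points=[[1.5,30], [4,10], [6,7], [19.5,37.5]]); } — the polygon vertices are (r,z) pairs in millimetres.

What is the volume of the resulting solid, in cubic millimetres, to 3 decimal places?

Volume = 12579.929 mm³

Profile (r,z), 4 vertices: (1.5,30) (4,10) (6,7) (19.5,37.5)
edge 0: (1.5,30)→(4,10)  cross = 1.5·10 − 4·30 = -105.0000; (r_i+r_j)·cross = 5.5·-105.0000 = -577.5000
edge 1: (4,10)→(6,7)  cross = 4·7 − 6·10 = -32.0000; (r_i+r_j)·cross = 10·-32.0000 = -320.0000
edge 2: (6,7)→(19.5,37.5)  cross = 6·37.5 − 19.5·7 = 88.5000; (r_i+r_j)·cross = 25.5·88.5000 = 2256.7500
edge 3: (19.5,37.5)→(1.5,30)  cross = 19.5·30 − 1.5·37.5 = 528.7500; (r_i+r_j)·cross = 21·528.7500 = 11103.7500
Σcross = 480.2500 → A = |Σcross|/2 = 240.1250 mm²
Σ(r_i+r_j)·cross = 12463.0000 → first moment M = |Σ|/6 = 2077.1667
R_c = M/A = 2077.1667/240.1250 = 8.6504 mm
θ = 347° = 6.056293 rad
V = θ·R_c·A = 6.056293·8.6504·240.1250 = 12579.929 mm³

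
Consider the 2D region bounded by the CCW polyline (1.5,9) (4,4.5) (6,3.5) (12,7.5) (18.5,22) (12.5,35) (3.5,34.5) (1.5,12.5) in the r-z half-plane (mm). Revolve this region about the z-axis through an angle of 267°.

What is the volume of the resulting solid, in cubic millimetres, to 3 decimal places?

Profile (r,z), 8 vertices: (1.5,9) (4,4.5) (6,3.5) (12,7.5) (18.5,22) (12.5,35) (3.5,34.5) (1.5,12.5)
edge 0: (1.5,9)→(4,4.5)  cross = 1.5·4.5 − 4·9 = -29.2500; (r_i+r_j)·cross = 5.5·-29.2500 = -160.8750
edge 1: (4,4.5)→(6,3.5)  cross = 4·3.5 − 6·4.5 = -13.0000; (r_i+r_j)·cross = 10·-13.0000 = -130.0000
edge 2: (6,3.5)→(12,7.5)  cross = 6·7.5 − 12·3.5 = 3.0000; (r_i+r_j)·cross = 18·3.0000 = 54.0000
edge 3: (12,7.5)→(18.5,22)  cross = 12·22 − 18.5·7.5 = 125.2500; (r_i+r_j)·cross = 30.5·125.2500 = 3820.1250
edge 4: (18.5,22)→(12.5,35)  cross = 18.5·35 − 12.5·22 = 372.5000; (r_i+r_j)·cross = 31·372.5000 = 11547.5000
edge 5: (12.5,35)→(3.5,34.5)  cross = 12.5·34.5 − 3.5·35 = 308.7500; (r_i+r_j)·cross = 16·308.7500 = 4940.0000
edge 6: (3.5,34.5)→(1.5,12.5)  cross = 3.5·12.5 − 1.5·34.5 = -8.0000; (r_i+r_j)·cross = 5·-8.0000 = -40.0000
edge 7: (1.5,12.5)→(1.5,9)  cross = 1.5·9 − 1.5·12.5 = -5.2500; (r_i+r_j)·cross = 3·-5.2500 = -15.7500
Σcross = 754.0000 → A = |Σcross|/2 = 377.0000 mm²
Σ(r_i+r_j)·cross = 20015.0000 → first moment M = |Σ|/6 = 3335.8333
R_c = M/A = 3335.8333/377.0000 = 8.8484 mm
θ = 267° = 4.660029 rad
V = θ·R_c·A = 4.660029·8.8484·377.0000 = 15545.080 mm³

Volume = 15545.080 mm³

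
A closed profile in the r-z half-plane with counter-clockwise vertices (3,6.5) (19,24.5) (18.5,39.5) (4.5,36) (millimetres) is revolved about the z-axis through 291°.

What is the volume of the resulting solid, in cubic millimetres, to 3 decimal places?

Profile (r,z), 4 vertices: (3,6.5) (19,24.5) (18.5,39.5) (4.5,36)
edge 0: (3,6.5)→(19,24.5)  cross = 3·24.5 − 19·6.5 = -50.0000; (r_i+r_j)·cross = 22·-50.0000 = -1100.0000
edge 1: (19,24.5)→(18.5,39.5)  cross = 19·39.5 − 18.5·24.5 = 297.2500; (r_i+r_j)·cross = 37.5·297.2500 = 11146.8750
edge 2: (18.5,39.5)→(4.5,36)  cross = 18.5·36 − 4.5·39.5 = 488.2500; (r_i+r_j)·cross = 23·488.2500 = 11229.7500
edge 3: (4.5,36)→(3,6.5)  cross = 4.5·6.5 − 3·36 = -78.7500; (r_i+r_j)·cross = 7.5·-78.7500 = -590.6250
Σcross = 656.7500 → A = |Σcross|/2 = 328.3750 mm²
Σ(r_i+r_j)·cross = 20686.0000 → first moment M = |Σ|/6 = 3447.6667
R_c = M/A = 3447.6667/328.3750 = 10.4992 mm
θ = 291° = 5.078908 rad
V = θ·R_c·A = 5.078908·10.4992·328.3750 = 17510.382 mm³

Volume = 17510.382 mm³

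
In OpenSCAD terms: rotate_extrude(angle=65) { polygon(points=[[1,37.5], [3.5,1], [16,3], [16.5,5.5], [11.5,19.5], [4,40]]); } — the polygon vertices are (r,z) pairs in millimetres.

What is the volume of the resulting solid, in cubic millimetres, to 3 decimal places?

Profile (r,z), 6 vertices: (1,37.5) (3.5,1) (16,3) (16.5,5.5) (11.5,19.5) (4,40)
edge 0: (1,37.5)→(3.5,1)  cross = 1·1 − 3.5·37.5 = -130.2500; (r_i+r_j)·cross = 4.5·-130.2500 = -586.1250
edge 1: (3.5,1)→(16,3)  cross = 3.5·3 − 16·1 = -5.5000; (r_i+r_j)·cross = 19.5·-5.5000 = -107.2500
edge 2: (16,3)→(16.5,5.5)  cross = 16·5.5 − 16.5·3 = 38.5000; (r_i+r_j)·cross = 32.5·38.5000 = 1251.2500
edge 3: (16.5,5.5)→(11.5,19.5)  cross = 16.5·19.5 − 11.5·5.5 = 258.5000; (r_i+r_j)·cross = 28·258.5000 = 7238.0000
edge 4: (11.5,19.5)→(4,40)  cross = 11.5·40 − 4·19.5 = 382.0000; (r_i+r_j)·cross = 15.5·382.0000 = 5921.0000
edge 5: (4,40)→(1,37.5)  cross = 4·37.5 − 1·40 = 110.0000; (r_i+r_j)·cross = 5·110.0000 = 550.0000
Σcross = 653.2500 → A = |Σcross|/2 = 326.6250 mm²
Σ(r_i+r_j)·cross = 14266.8750 → first moment M = |Σ|/6 = 2377.8125
R_c = M/A = 2377.8125/326.6250 = 7.2799 mm
θ = 65° = 1.134464 rad
V = θ·R_c·A = 1.134464·7.2799·326.6250 = 2697.543 mm³

Volume = 2697.543 mm³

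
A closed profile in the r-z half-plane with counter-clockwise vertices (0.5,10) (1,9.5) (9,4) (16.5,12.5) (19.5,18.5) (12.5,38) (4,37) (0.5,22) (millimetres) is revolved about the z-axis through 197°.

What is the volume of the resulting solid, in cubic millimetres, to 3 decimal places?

Profile (r,z), 8 vertices: (0.5,10) (1,9.5) (9,4) (16.5,12.5) (19.5,18.5) (12.5,38) (4,37) (0.5,22)
edge 0: (0.5,10)→(1,9.5)  cross = 0.5·9.5 − 1·10 = -5.2500; (r_i+r_j)·cross = 1.5·-5.2500 = -7.8750
edge 1: (1,9.5)→(9,4)  cross = 1·4 − 9·9.5 = -81.5000; (r_i+r_j)·cross = 10·-81.5000 = -815.0000
edge 2: (9,4)→(16.5,12.5)  cross = 9·12.5 − 16.5·4 = 46.5000; (r_i+r_j)·cross = 25.5·46.5000 = 1185.7500
edge 3: (16.5,12.5)→(19.5,18.5)  cross = 16.5·18.5 − 19.5·12.5 = 61.5000; (r_i+r_j)·cross = 36·61.5000 = 2214.0000
edge 4: (19.5,18.5)→(12.5,38)  cross = 19.5·38 − 12.5·18.5 = 509.7500; (r_i+r_j)·cross = 32·509.7500 = 16312.0000
edge 5: (12.5,38)→(4,37)  cross = 12.5·37 − 4·38 = 310.5000; (r_i+r_j)·cross = 16.5·310.5000 = 5123.2500
edge 6: (4,37)→(0.5,22)  cross = 4·22 − 0.5·37 = 69.5000; (r_i+r_j)·cross = 4.5·69.5000 = 312.7500
edge 7: (0.5,22)→(0.5,10)  cross = 0.5·10 − 0.5·22 = -6.0000; (r_i+r_j)·cross = 1·-6.0000 = -6.0000
Σcross = 905.0000 → A = |Σcross|/2 = 452.5000 mm²
Σ(r_i+r_j)·cross = 24318.8750 → first moment M = |Σ|/6 = 4053.1458
R_c = M/A = 4053.1458/452.5000 = 8.9572 mm
θ = 197° = 3.438299 rad
V = θ·R_c·A = 3.438299·8.9572·452.5000 = 13935.926 mm³

Volume = 13935.926 mm³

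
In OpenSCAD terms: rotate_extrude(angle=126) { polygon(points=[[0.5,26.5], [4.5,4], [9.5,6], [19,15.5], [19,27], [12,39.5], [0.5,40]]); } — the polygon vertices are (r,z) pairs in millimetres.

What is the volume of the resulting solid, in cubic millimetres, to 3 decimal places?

Profile (r,z), 7 vertices: (0.5,26.5) (4.5,4) (9.5,6) (19,15.5) (19,27) (12,39.5) (0.5,40)
edge 0: (0.5,26.5)→(4.5,4)  cross = 0.5·4 − 4.5·26.5 = -117.2500; (r_i+r_j)·cross = 5·-117.2500 = -586.2500
edge 1: (4.5,4)→(9.5,6)  cross = 4.5·6 − 9.5·4 = -11.0000; (r_i+r_j)·cross = 14·-11.0000 = -154.0000
edge 2: (9.5,6)→(19,15.5)  cross = 9.5·15.5 − 19·6 = 33.2500; (r_i+r_j)·cross = 28.5·33.2500 = 947.6250
edge 3: (19,15.5)→(19,27)  cross = 19·27 − 19·15.5 = 218.5000; (r_i+r_j)·cross = 38·218.5000 = 8303.0000
edge 4: (19,27)→(12,39.5)  cross = 19·39.5 − 12·27 = 426.5000; (r_i+r_j)·cross = 31·426.5000 = 13221.5000
edge 5: (12,39.5)→(0.5,40)  cross = 12·40 − 0.5·39.5 = 460.2500; (r_i+r_j)·cross = 12.5·460.2500 = 5753.1250
edge 6: (0.5,40)→(0.5,26.5)  cross = 0.5·26.5 − 0.5·40 = -6.7500; (r_i+r_j)·cross = 1·-6.7500 = -6.7500
Σcross = 1003.5000 → A = |Σcross|/2 = 501.7500 mm²
Σ(r_i+r_j)·cross = 27478.2500 → first moment M = |Σ|/6 = 4579.7083
R_c = M/A = 4579.7083/501.7500 = 9.1275 mm
θ = 126° = 2.199115 rad
V = θ·R_c·A = 2.199115·9.1275·501.7500 = 10071.305 mm³

Volume = 10071.305 mm³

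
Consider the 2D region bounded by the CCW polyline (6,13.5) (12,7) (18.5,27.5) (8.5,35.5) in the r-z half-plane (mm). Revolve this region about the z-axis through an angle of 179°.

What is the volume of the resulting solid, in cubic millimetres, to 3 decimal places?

Volume = 7264.470 mm³

Profile (r,z), 4 vertices: (6,13.5) (12,7) (18.5,27.5) (8.5,35.5)
edge 0: (6,13.5)→(12,7)  cross = 6·7 − 12·13.5 = -120.0000; (r_i+r_j)·cross = 18·-120.0000 = -2160.0000
edge 1: (12,7)→(18.5,27.5)  cross = 12·27.5 − 18.5·7 = 200.5000; (r_i+r_j)·cross = 30.5·200.5000 = 6115.2500
edge 2: (18.5,27.5)→(8.5,35.5)  cross = 18.5·35.5 − 8.5·27.5 = 423.0000; (r_i+r_j)·cross = 27·423.0000 = 11421.0000
edge 3: (8.5,35.5)→(6,13.5)  cross = 8.5·13.5 − 6·35.5 = -98.2500; (r_i+r_j)·cross = 14.5·-98.2500 = -1424.6250
Σcross = 405.2500 → A = |Σcross|/2 = 202.6250 mm²
Σ(r_i+r_j)·cross = 13951.6250 → first moment M = |Σ|/6 = 2325.2708
R_c = M/A = 2325.2708/202.6250 = 11.4757 mm
θ = 179° = 3.124139 rad
V = θ·R_c·A = 3.124139·11.4757·202.6250 = 7264.470 mm³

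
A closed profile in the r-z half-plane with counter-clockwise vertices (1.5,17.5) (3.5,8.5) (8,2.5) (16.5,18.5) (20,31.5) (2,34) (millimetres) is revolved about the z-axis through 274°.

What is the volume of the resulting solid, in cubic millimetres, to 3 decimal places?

Profile (r,z), 6 vertices: (1.5,17.5) (3.5,8.5) (8,2.5) (16.5,18.5) (20,31.5) (2,34)
edge 0: (1.5,17.5)→(3.5,8.5)  cross = 1.5·8.5 − 3.5·17.5 = -48.5000; (r_i+r_j)·cross = 5·-48.5000 = -242.5000
edge 1: (3.5,8.5)→(8,2.5)  cross = 3.5·2.5 − 8·8.5 = -59.2500; (r_i+r_j)·cross = 11.5·-59.2500 = -681.3750
edge 2: (8,2.5)→(16.5,18.5)  cross = 8·18.5 − 16.5·2.5 = 106.7500; (r_i+r_j)·cross = 24.5·106.7500 = 2615.3750
edge 3: (16.5,18.5)→(20,31.5)  cross = 16.5·31.5 − 20·18.5 = 149.7500; (r_i+r_j)·cross = 36.5·149.7500 = 5465.8750
edge 4: (20,31.5)→(2,34)  cross = 20·34 − 2·31.5 = 617.0000; (r_i+r_j)·cross = 22·617.0000 = 13574.0000
edge 5: (2,34)→(1.5,17.5)  cross = 2·17.5 − 1.5·34 = -16.0000; (r_i+r_j)·cross = 3.5·-16.0000 = -56.0000
Σcross = 749.7500 → A = |Σcross|/2 = 374.8750 mm²
Σ(r_i+r_j)·cross = 20675.3750 → first moment M = |Σ|/6 = 3445.8958
R_c = M/A = 3445.8958/374.8750 = 9.1921 mm
θ = 274° = 4.782202 rad
V = θ·R_c·A = 4.782202·9.1921·374.8750 = 16478.970 mm³

Volume = 16478.970 mm³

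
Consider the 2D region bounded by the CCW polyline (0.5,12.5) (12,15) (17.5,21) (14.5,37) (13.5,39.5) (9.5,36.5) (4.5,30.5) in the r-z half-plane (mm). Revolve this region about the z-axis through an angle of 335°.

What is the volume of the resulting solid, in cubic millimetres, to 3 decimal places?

Profile (r,z), 7 vertices: (0.5,12.5) (12,15) (17.5,21) (14.5,37) (13.5,39.5) (9.5,36.5) (4.5,30.5)
edge 0: (0.5,12.5)→(12,15)  cross = 0.5·15 − 12·12.5 = -142.5000; (r_i+r_j)·cross = 12.5·-142.5000 = -1781.2500
edge 1: (12,15)→(17.5,21)  cross = 12·21 − 17.5·15 = -10.5000; (r_i+r_j)·cross = 29.5·-10.5000 = -309.7500
edge 2: (17.5,21)→(14.5,37)  cross = 17.5·37 − 14.5·21 = 343.0000; (r_i+r_j)·cross = 32·343.0000 = 10976.0000
edge 3: (14.5,37)→(13.5,39.5)  cross = 14.5·39.5 − 13.5·37 = 73.2500; (r_i+r_j)·cross = 28·73.2500 = 2051.0000
edge 4: (13.5,39.5)→(9.5,36.5)  cross = 13.5·36.5 − 9.5·39.5 = 117.5000; (r_i+r_j)·cross = 23·117.5000 = 2702.5000
edge 5: (9.5,36.5)→(4.5,30.5)  cross = 9.5·30.5 − 4.5·36.5 = 125.5000; (r_i+r_j)·cross = 14·125.5000 = 1757.0000
edge 6: (4.5,30.5)→(0.5,12.5)  cross = 4.5·12.5 − 0.5·30.5 = 41.0000; (r_i+r_j)·cross = 5·41.0000 = 205.0000
Σcross = 547.2500 → A = |Σcross|/2 = 273.6250 mm²
Σ(r_i+r_j)·cross = 15600.5000 → first moment M = |Σ|/6 = 2600.0833
R_c = M/A = 2600.0833/273.6250 = 9.5024 mm
θ = 335° = 5.846853 rad
V = θ·R_c·A = 5.846853·9.5024·273.6250 = 15202.305 mm³

Volume = 15202.305 mm³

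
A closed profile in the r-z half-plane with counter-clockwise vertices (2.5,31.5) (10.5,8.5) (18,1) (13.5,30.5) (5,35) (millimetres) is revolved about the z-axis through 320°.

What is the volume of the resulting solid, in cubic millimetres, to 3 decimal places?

Volume = 14175.331 mm³

Profile (r,z), 5 vertices: (2.5,31.5) (10.5,8.5) (18,1) (13.5,30.5) (5,35)
edge 0: (2.5,31.5)→(10.5,8.5)  cross = 2.5·8.5 − 10.5·31.5 = -309.5000; (r_i+r_j)·cross = 13·-309.5000 = -4023.5000
edge 1: (10.5,8.5)→(18,1)  cross = 10.5·1 − 18·8.5 = -142.5000; (r_i+r_j)·cross = 28.5·-142.5000 = -4061.2500
edge 2: (18,1)→(13.5,30.5)  cross = 18·30.5 − 13.5·1 = 535.5000; (r_i+r_j)·cross = 31.5·535.5000 = 16868.2500
edge 3: (13.5,30.5)→(5,35)  cross = 13.5·35 − 5·30.5 = 320.0000; (r_i+r_j)·cross = 18.5·320.0000 = 5920.0000
edge 4: (5,35)→(2.5,31.5)  cross = 5·31.5 − 2.5·35 = 70.0000; (r_i+r_j)·cross = 7.5·70.0000 = 525.0000
Σcross = 473.5000 → A = |Σcross|/2 = 236.7500 mm²
Σ(r_i+r_j)·cross = 15228.5000 → first moment M = |Σ|/6 = 2538.0833
R_c = M/A = 2538.0833/236.7500 = 10.7205 mm
θ = 320° = 5.585054 rad
V = θ·R_c·A = 5.585054·10.7205·236.7500 = 14175.331 mm³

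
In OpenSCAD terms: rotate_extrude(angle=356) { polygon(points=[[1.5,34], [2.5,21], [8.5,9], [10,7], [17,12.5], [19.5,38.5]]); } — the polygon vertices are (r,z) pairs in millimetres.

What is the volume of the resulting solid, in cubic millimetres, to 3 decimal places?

Volume = 26272.597 mm³

Profile (r,z), 6 vertices: (1.5,34) (2.5,21) (8.5,9) (10,7) (17,12.5) (19.5,38.5)
edge 0: (1.5,34)→(2.5,21)  cross = 1.5·21 − 2.5·34 = -53.5000; (r_i+r_j)·cross = 4·-53.5000 = -214.0000
edge 1: (2.5,21)→(8.5,9)  cross = 2.5·9 − 8.5·21 = -156.0000; (r_i+r_j)·cross = 11·-156.0000 = -1716.0000
edge 2: (8.5,9)→(10,7)  cross = 8.5·7 − 10·9 = -30.5000; (r_i+r_j)·cross = 18.5·-30.5000 = -564.2500
edge 3: (10,7)→(17,12.5)  cross = 10·12.5 − 17·7 = 6.0000; (r_i+r_j)·cross = 27·6.0000 = 162.0000
edge 4: (17,12.5)→(19.5,38.5)  cross = 17·38.5 − 19.5·12.5 = 410.7500; (r_i+r_j)·cross = 36.5·410.7500 = 14992.3750
edge 5: (19.5,38.5)→(1.5,34)  cross = 19.5·34 − 1.5·38.5 = 605.2500; (r_i+r_j)·cross = 21·605.2500 = 12710.2500
Σcross = 782.0000 → A = |Σcross|/2 = 391.0000 mm²
Σ(r_i+r_j)·cross = 25370.3750 → first moment M = |Σ|/6 = 4228.3958
R_c = M/A = 4228.3958/391.0000 = 10.8143 mm
θ = 356° = 6.213372 rad
V = θ·R_c·A = 6.213372·10.8143·391.0000 = 26272.597 mm³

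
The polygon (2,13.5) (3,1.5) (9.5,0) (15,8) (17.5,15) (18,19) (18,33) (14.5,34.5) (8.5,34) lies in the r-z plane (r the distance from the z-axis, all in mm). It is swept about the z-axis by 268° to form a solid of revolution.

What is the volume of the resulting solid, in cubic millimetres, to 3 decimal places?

Profile (r,z), 9 vertices: (2,13.5) (3,1.5) (9.5,0) (15,8) (17.5,15) (18,19) (18,33) (14.5,34.5) (8.5,34)
edge 0: (2,13.5)→(3,1.5)  cross = 2·1.5 − 3·13.5 = -37.5000; (r_i+r_j)·cross = 5·-37.5000 = -187.5000
edge 1: (3,1.5)→(9.5,0)  cross = 3·0 − 9.5·1.5 = -14.2500; (r_i+r_j)·cross = 12.5·-14.2500 = -178.1250
edge 2: (9.5,0)→(15,8)  cross = 9.5·8 − 15·0 = 76.0000; (r_i+r_j)·cross = 24.5·76.0000 = 1862.0000
edge 3: (15,8)→(17.5,15)  cross = 15·15 − 17.5·8 = 85.0000; (r_i+r_j)·cross = 32.5·85.0000 = 2762.5000
edge 4: (17.5,15)→(18,19)  cross = 17.5·19 − 18·15 = 62.5000; (r_i+r_j)·cross = 35.5·62.5000 = 2218.7500
edge 5: (18,19)→(18,33)  cross = 18·33 − 18·19 = 252.0000; (r_i+r_j)·cross = 36·252.0000 = 9072.0000
edge 6: (18,33)→(14.5,34.5)  cross = 18·34.5 − 14.5·33 = 142.5000; (r_i+r_j)·cross = 32.5·142.5000 = 4631.2500
edge 7: (14.5,34.5)→(8.5,34)  cross = 14.5·34 − 8.5·34.5 = 199.7500; (r_i+r_j)·cross = 23·199.7500 = 4594.2500
edge 8: (8.5,34)→(2,13.5)  cross = 8.5·13.5 − 2·34 = 46.7500; (r_i+r_j)·cross = 10.5·46.7500 = 490.8750
Σcross = 812.7500 → A = |Σcross|/2 = 406.3750 mm²
Σ(r_i+r_j)·cross = 25266.0000 → first moment M = |Σ|/6 = 4211.0000
R_c = M/A = 4211.0000/406.3750 = 10.3624 mm
θ = 268° = 4.677482 rad
V = θ·R_c·A = 4.677482·10.3624·406.3750 = 19696.878 mm³

Volume = 19696.878 mm³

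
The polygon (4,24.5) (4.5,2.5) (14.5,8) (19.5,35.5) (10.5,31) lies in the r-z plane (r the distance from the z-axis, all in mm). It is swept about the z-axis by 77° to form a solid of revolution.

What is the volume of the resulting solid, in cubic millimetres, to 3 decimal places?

Profile (r,z), 5 vertices: (4,24.5) (4.5,2.5) (14.5,8) (19.5,35.5) (10.5,31)
edge 0: (4,24.5)→(4.5,2.5)  cross = 4·2.5 − 4.5·24.5 = -100.2500; (r_i+r_j)·cross = 8.5·-100.2500 = -852.1250
edge 1: (4.5,2.5)→(14.5,8)  cross = 4.5·8 − 14.5·2.5 = -0.2500; (r_i+r_j)·cross = 19·-0.2500 = -4.7500
edge 2: (14.5,8)→(19.5,35.5)  cross = 14.5·35.5 − 19.5·8 = 358.7500; (r_i+r_j)·cross = 34·358.7500 = 12197.5000
edge 3: (19.5,35.5)→(10.5,31)  cross = 19.5·31 − 10.5·35.5 = 231.7500; (r_i+r_j)·cross = 30·231.7500 = 6952.5000
edge 4: (10.5,31)→(4,24.5)  cross = 10.5·24.5 − 4·31 = 133.2500; (r_i+r_j)·cross = 14.5·133.2500 = 1932.1250
Σcross = 623.2500 → A = |Σcross|/2 = 311.6250 mm²
Σ(r_i+r_j)·cross = 20225.2500 → first moment M = |Σ|/6 = 3370.8750
R_c = M/A = 3370.8750/311.6250 = 10.8171 mm
θ = 77° = 1.343904 rad
V = θ·R_c·A = 1.343904·10.8171·311.6250 = 4530.131 mm³

Volume = 4530.131 mm³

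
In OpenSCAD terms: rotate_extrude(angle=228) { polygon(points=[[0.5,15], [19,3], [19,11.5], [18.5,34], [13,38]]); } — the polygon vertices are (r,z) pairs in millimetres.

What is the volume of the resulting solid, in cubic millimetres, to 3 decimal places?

Profile (r,z), 5 vertices: (0.5,15) (19,3) (19,11.5) (18.5,34) (13,38)
edge 0: (0.5,15)→(19,3)  cross = 0.5·3 − 19·15 = -283.5000; (r_i+r_j)·cross = 19.5·-283.5000 = -5528.2500
edge 1: (19,3)→(19,11.5)  cross = 19·11.5 − 19·3 = 161.5000; (r_i+r_j)·cross = 38·161.5000 = 6137.0000
edge 2: (19,11.5)→(18.5,34)  cross = 19·34 − 18.5·11.5 = 433.2500; (r_i+r_j)·cross = 37.5·433.2500 = 16246.8750
edge 3: (18.5,34)→(13,38)  cross = 18.5·38 − 13·34 = 261.0000; (r_i+r_j)·cross = 31.5·261.0000 = 8221.5000
edge 4: (13,38)→(0.5,15)  cross = 13·15 − 0.5·38 = 176.0000; (r_i+r_j)·cross = 13.5·176.0000 = 2376.0000
Σcross = 748.2500 → A = |Σcross|/2 = 374.1250 mm²
Σ(r_i+r_j)·cross = 27453.1250 → first moment M = |Σ|/6 = 4575.5208
R_c = M/A = 4575.5208/374.1250 = 12.2299 mm
θ = 228° = 3.979351 rad
V = θ·R_c·A = 3.979351·12.2299·374.1250 = 18207.602 mm³

Volume = 18207.602 mm³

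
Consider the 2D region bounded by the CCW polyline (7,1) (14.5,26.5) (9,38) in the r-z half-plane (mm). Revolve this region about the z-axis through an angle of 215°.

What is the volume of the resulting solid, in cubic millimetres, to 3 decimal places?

Volume = 4320.486 mm³

Profile (r,z), 3 vertices: (7,1) (14.5,26.5) (9,38)
edge 0: (7,1)→(14.5,26.5)  cross = 7·26.5 − 14.5·1 = 171.0000; (r_i+r_j)·cross = 21.5·171.0000 = 3676.5000
edge 1: (14.5,26.5)→(9,38)  cross = 14.5·38 − 9·26.5 = 312.5000; (r_i+r_j)·cross = 23.5·312.5000 = 7343.7500
edge 2: (9,38)→(7,1)  cross = 9·1 − 7·38 = -257.0000; (r_i+r_j)·cross = 16·-257.0000 = -4112.0000
Σcross = 226.5000 → A = |Σcross|/2 = 113.2500 mm²
Σ(r_i+r_j)·cross = 6908.2500 → first moment M = |Σ|/6 = 1151.3750
R_c = M/A = 1151.3750/113.2500 = 10.1667 mm
θ = 215° = 3.752458 rad
V = θ·R_c·A = 3.752458·10.1667·113.2500 = 4320.486 mm³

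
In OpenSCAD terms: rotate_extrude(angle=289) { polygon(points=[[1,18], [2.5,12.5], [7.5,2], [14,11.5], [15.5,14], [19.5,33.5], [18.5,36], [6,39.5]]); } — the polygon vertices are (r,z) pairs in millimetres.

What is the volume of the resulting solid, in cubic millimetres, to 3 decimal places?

Volume = 21529.375 mm³

Profile (r,z), 8 vertices: (1,18) (2.5,12.5) (7.5,2) (14,11.5) (15.5,14) (19.5,33.5) (18.5,36) (6,39.5)
edge 0: (1,18)→(2.5,12.5)  cross = 1·12.5 − 2.5·18 = -32.5000; (r_i+r_j)·cross = 3.5·-32.5000 = -113.7500
edge 1: (2.5,12.5)→(7.5,2)  cross = 2.5·2 − 7.5·12.5 = -88.7500; (r_i+r_j)·cross = 10·-88.7500 = -887.5000
edge 2: (7.5,2)→(14,11.5)  cross = 7.5·11.5 − 14·2 = 58.2500; (r_i+r_j)·cross = 21.5·58.2500 = 1252.3750
edge 3: (14,11.5)→(15.5,14)  cross = 14·14 − 15.5·11.5 = 17.7500; (r_i+r_j)·cross = 29.5·17.7500 = 523.6250
edge 4: (15.5,14)→(19.5,33.5)  cross = 15.5·33.5 − 19.5·14 = 246.2500; (r_i+r_j)·cross = 35·246.2500 = 8618.7500
edge 5: (19.5,33.5)→(18.5,36)  cross = 19.5·36 − 18.5·33.5 = 82.2500; (r_i+r_j)·cross = 38·82.2500 = 3125.5000
edge 6: (18.5,36)→(6,39.5)  cross = 18.5·39.5 − 6·36 = 514.7500; (r_i+r_j)·cross = 24.5·514.7500 = 12611.3750
edge 7: (6,39.5)→(1,18)  cross = 6·18 − 1·39.5 = 68.5000; (r_i+r_j)·cross = 7·68.5000 = 479.5000
Σcross = 866.5000 → A = |Σcross|/2 = 433.2500 mm²
Σ(r_i+r_j)·cross = 25609.8750 → first moment M = |Σ|/6 = 4268.3125
R_c = M/A = 4268.3125/433.2500 = 9.8518 mm
θ = 289° = 5.044002 rad
V = θ·R_c·A = 5.044002·9.8518·433.2500 = 21529.375 mm³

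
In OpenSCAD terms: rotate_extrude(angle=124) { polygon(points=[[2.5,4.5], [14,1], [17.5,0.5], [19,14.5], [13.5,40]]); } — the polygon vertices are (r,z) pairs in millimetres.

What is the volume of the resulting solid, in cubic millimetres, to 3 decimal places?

Profile (r,z), 5 vertices: (2.5,4.5) (14,1) (17.5,0.5) (19,14.5) (13.5,40)
edge 0: (2.5,4.5)→(14,1)  cross = 2.5·1 − 14·4.5 = -60.5000; (r_i+r_j)·cross = 16.5·-60.5000 = -998.2500
edge 1: (14,1)→(17.5,0.5)  cross = 14·0.5 − 17.5·1 = -10.5000; (r_i+r_j)·cross = 31.5·-10.5000 = -330.7500
edge 2: (17.5,0.5)→(19,14.5)  cross = 17.5·14.5 − 19·0.5 = 244.2500; (r_i+r_j)·cross = 36.5·244.2500 = 8915.1250
edge 3: (19,14.5)→(13.5,40)  cross = 19·40 − 13.5·14.5 = 564.2500; (r_i+r_j)·cross = 32.5·564.2500 = 18338.1250
edge 4: (13.5,40)→(2.5,4.5)  cross = 13.5·4.5 − 2.5·40 = -39.2500; (r_i+r_j)·cross = 16·-39.2500 = -628.0000
Σcross = 698.2500 → A = |Σcross|/2 = 349.1250 mm²
Σ(r_i+r_j)·cross = 25296.2500 → first moment M = |Σ|/6 = 4216.0417
R_c = M/A = 4216.0417/349.1250 = 12.0760 mm
θ = 124° = 2.164208 rad
V = θ·R_c·A = 2.164208·12.0760·349.1250 = 9124.392 mm³

Volume = 9124.392 mm³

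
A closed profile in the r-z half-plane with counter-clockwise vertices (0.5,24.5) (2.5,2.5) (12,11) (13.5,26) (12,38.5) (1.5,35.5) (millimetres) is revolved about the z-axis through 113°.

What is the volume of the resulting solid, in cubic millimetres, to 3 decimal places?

Profile (r,z), 6 vertices: (0.5,24.5) (2.5,2.5) (12,11) (13.5,26) (12,38.5) (1.5,35.5)
edge 0: (0.5,24.5)→(2.5,2.5)  cross = 0.5·2.5 − 2.5·24.5 = -60.0000; (r_i+r_j)·cross = 3·-60.0000 = -180.0000
edge 1: (2.5,2.5)→(12,11)  cross = 2.5·11 − 12·2.5 = -2.5000; (r_i+r_j)·cross = 14.5·-2.5000 = -36.2500
edge 2: (12,11)→(13.5,26)  cross = 12·26 − 13.5·11 = 163.5000; (r_i+r_j)·cross = 25.5·163.5000 = 4169.2500
edge 3: (13.5,26)→(12,38.5)  cross = 13.5·38.5 − 12·26 = 207.7500; (r_i+r_j)·cross = 25.5·207.7500 = 5297.6250
edge 4: (12,38.5)→(1.5,35.5)  cross = 12·35.5 − 1.5·38.5 = 368.2500; (r_i+r_j)·cross = 13.5·368.2500 = 4971.3750
edge 5: (1.5,35.5)→(0.5,24.5)  cross = 1.5·24.5 − 0.5·35.5 = 19.0000; (r_i+r_j)·cross = 2·19.0000 = 38.0000
Σcross = 696.0000 → A = |Σcross|/2 = 348.0000 mm²
Σ(r_i+r_j)·cross = 14260.0000 → first moment M = |Σ|/6 = 2376.6667
R_c = M/A = 2376.6667/348.0000 = 6.8295 mm
θ = 113° = 1.972222 rad
V = θ·R_c·A = 1.972222·6.8295·348.0000 = 4687.314 mm³

Volume = 4687.314 mm³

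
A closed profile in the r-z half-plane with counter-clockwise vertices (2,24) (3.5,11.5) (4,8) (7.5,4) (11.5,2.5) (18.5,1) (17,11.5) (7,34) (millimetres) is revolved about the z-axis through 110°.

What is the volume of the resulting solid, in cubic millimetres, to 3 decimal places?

Profile (r,z), 8 vertices: (2,24) (3.5,11.5) (4,8) (7.5,4) (11.5,2.5) (18.5,1) (17,11.5) (7,34)
edge 0: (2,24)→(3.5,11.5)  cross = 2·11.5 − 3.5·24 = -61.0000; (r_i+r_j)·cross = 5.5·-61.0000 = -335.5000
edge 1: (3.5,11.5)→(4,8)  cross = 3.5·8 − 4·11.5 = -18.0000; (r_i+r_j)·cross = 7.5·-18.0000 = -135.0000
edge 2: (4,8)→(7.5,4)  cross = 4·4 − 7.5·8 = -44.0000; (r_i+r_j)·cross = 11.5·-44.0000 = -506.0000
edge 3: (7.5,4)→(11.5,2.5)  cross = 7.5·2.5 − 11.5·4 = -27.2500; (r_i+r_j)·cross = 19·-27.2500 = -517.7500
edge 4: (11.5,2.5)→(18.5,1)  cross = 11.5·1 − 18.5·2.5 = -34.7500; (r_i+r_j)·cross = 30·-34.7500 = -1042.5000
edge 5: (18.5,1)→(17,11.5)  cross = 18.5·11.5 − 17·1 = 195.7500; (r_i+r_j)·cross = 35.5·195.7500 = 6949.1250
edge 6: (17,11.5)→(7,34)  cross = 17·34 − 7·11.5 = 497.5000; (r_i+r_j)·cross = 24·497.5000 = 11940.0000
edge 7: (7,34)→(2,24)  cross = 7·24 − 2·34 = 100.0000; (r_i+r_j)·cross = 9·100.0000 = 900.0000
Σcross = 608.2500 → A = |Σcross|/2 = 304.1250 mm²
Σ(r_i+r_j)·cross = 17252.3750 → first moment M = |Σ|/6 = 2875.3958
R_c = M/A = 2875.3958/304.1250 = 9.4547 mm
θ = 110° = 1.919862 rad
V = θ·R_c·A = 1.919862·9.4547·304.1250 = 5520.364 mm³

Volume = 5520.364 mm³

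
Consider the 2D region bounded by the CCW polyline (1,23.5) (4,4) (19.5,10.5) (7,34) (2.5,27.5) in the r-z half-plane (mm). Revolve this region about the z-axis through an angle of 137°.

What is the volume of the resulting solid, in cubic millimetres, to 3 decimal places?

Profile (r,z), 5 vertices: (1,23.5) (4,4) (19.5,10.5) (7,34) (2.5,27.5)
edge 0: (1,23.5)→(4,4)  cross = 1·4 − 4·23.5 = -90.0000; (r_i+r_j)·cross = 5·-90.0000 = -450.0000
edge 1: (4,4)→(19.5,10.5)  cross = 4·10.5 − 19.5·4 = -36.0000; (r_i+r_j)·cross = 23.5·-36.0000 = -846.0000
edge 2: (19.5,10.5)→(7,34)  cross = 19.5·34 − 7·10.5 = 589.5000; (r_i+r_j)·cross = 26.5·589.5000 = 15621.7500
edge 3: (7,34)→(2.5,27.5)  cross = 7·27.5 − 2.5·34 = 107.5000; (r_i+r_j)·cross = 9.5·107.5000 = 1021.2500
edge 4: (2.5,27.5)→(1,23.5)  cross = 2.5·23.5 − 1·27.5 = 31.2500; (r_i+r_j)·cross = 3.5·31.2500 = 109.3750
Σcross = 602.2500 → A = |Σcross|/2 = 301.1250 mm²
Σ(r_i+r_j)·cross = 15456.3750 → first moment M = |Σ|/6 = 2576.0625
R_c = M/A = 2576.0625/301.1250 = 8.5548 mm
θ = 137° = 2.391101 rad
V = θ·R_c·A = 2.391101·8.5548·301.1250 = 6159.626 mm³

Volume = 6159.626 mm³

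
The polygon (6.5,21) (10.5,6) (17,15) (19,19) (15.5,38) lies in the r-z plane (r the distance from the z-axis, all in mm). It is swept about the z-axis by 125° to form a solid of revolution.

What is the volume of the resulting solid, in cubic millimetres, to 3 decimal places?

Profile (r,z), 5 vertices: (6.5,21) (10.5,6) (17,15) (19,19) (15.5,38)
edge 0: (6.5,21)→(10.5,6)  cross = 6.5·6 − 10.5·21 = -181.5000; (r_i+r_j)·cross = 17·-181.5000 = -3085.5000
edge 1: (10.5,6)→(17,15)  cross = 10.5·15 − 17·6 = 55.5000; (r_i+r_j)·cross = 27.5·55.5000 = 1526.2500
edge 2: (17,15)→(19,19)  cross = 17·19 − 19·15 = 38.0000; (r_i+r_j)·cross = 36·38.0000 = 1368.0000
edge 3: (19,19)→(15.5,38)  cross = 19·38 − 15.5·19 = 427.5000; (r_i+r_j)·cross = 34.5·427.5000 = 14748.7500
edge 4: (15.5,38)→(6.5,21)  cross = 15.5·21 − 6.5·38 = 78.5000; (r_i+r_j)·cross = 22·78.5000 = 1727.0000
Σcross = 418.0000 → A = |Σcross|/2 = 209.0000 mm²
Σ(r_i+r_j)·cross = 16284.5000 → first moment M = |Σ|/6 = 2714.0833
R_c = M/A = 2714.0833/209.0000 = 12.9860 mm
θ = 125° = 2.181662 rad
V = θ·R_c·A = 2.181662·12.9860·209.0000 = 5921.211 mm³

Volume = 5921.211 mm³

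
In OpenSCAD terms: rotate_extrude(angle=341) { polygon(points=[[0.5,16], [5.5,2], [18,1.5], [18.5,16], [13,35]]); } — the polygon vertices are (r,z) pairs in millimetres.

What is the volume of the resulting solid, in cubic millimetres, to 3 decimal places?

Volume = 24541.310 mm³

Profile (r,z), 5 vertices: (0.5,16) (5.5,2) (18,1.5) (18.5,16) (13,35)
edge 0: (0.5,16)→(5.5,2)  cross = 0.5·2 − 5.5·16 = -87.0000; (r_i+r_j)·cross = 6·-87.0000 = -522.0000
edge 1: (5.5,2)→(18,1.5)  cross = 5.5·1.5 − 18·2 = -27.7500; (r_i+r_j)·cross = 23.5·-27.7500 = -652.1250
edge 2: (18,1.5)→(18.5,16)  cross = 18·16 − 18.5·1.5 = 260.2500; (r_i+r_j)·cross = 36.5·260.2500 = 9499.1250
edge 3: (18.5,16)→(13,35)  cross = 18.5·35 − 13·16 = 439.5000; (r_i+r_j)·cross = 31.5·439.5000 = 13844.2500
edge 4: (13,35)→(0.5,16)  cross = 13·16 − 0.5·35 = 190.5000; (r_i+r_j)·cross = 13.5·190.5000 = 2571.7500
Σcross = 775.5000 → A = |Σcross|/2 = 387.7500 mm²
Σ(r_i+r_j)·cross = 24741.0000 → first moment M = |Σ|/6 = 4123.5000
R_c = M/A = 4123.5000/387.7500 = 10.6344 mm
θ = 341° = 5.951573 rad
V = θ·R_c·A = 5.951573·10.6344·387.7500 = 24541.310 mm³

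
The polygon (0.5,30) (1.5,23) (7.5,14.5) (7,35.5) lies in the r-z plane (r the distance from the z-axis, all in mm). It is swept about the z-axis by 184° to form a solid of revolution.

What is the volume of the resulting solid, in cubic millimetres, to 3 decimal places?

Profile (r,z), 4 vertices: (0.5,30) (1.5,23) (7.5,14.5) (7,35.5)
edge 0: (0.5,30)→(1.5,23)  cross = 0.5·23 − 1.5·30 = -33.5000; (r_i+r_j)·cross = 2·-33.5000 = -67.0000
edge 1: (1.5,23)→(7.5,14.5)  cross = 1.5·14.5 − 7.5·23 = -150.7500; (r_i+r_j)·cross = 9·-150.7500 = -1356.7500
edge 2: (7.5,14.5)→(7,35.5)  cross = 7.5·35.5 − 7·14.5 = 164.7500; (r_i+r_j)·cross = 14.5·164.7500 = 2388.8750
edge 3: (7,35.5)→(0.5,30)  cross = 7·30 − 0.5·35.5 = 192.2500; (r_i+r_j)·cross = 7.5·192.2500 = 1441.8750
Σcross = 172.7500 → A = |Σcross|/2 = 86.3750 mm²
Σ(r_i+r_j)·cross = 2407.0000 → first moment M = |Σ|/6 = 401.1667
R_c = M/A = 401.1667/86.3750 = 4.6445 mm
θ = 184° = 3.211406 rad
V = θ·R_c·A = 3.211406·4.6445·86.3750 = 1288.309 mm³

Volume = 1288.309 mm³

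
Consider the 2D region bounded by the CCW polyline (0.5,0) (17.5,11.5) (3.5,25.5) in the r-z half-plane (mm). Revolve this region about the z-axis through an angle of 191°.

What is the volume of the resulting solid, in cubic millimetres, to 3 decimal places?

Volume = 4766.184 mm³

Profile (r,z), 3 vertices: (0.5,0) (17.5,11.5) (3.5,25.5)
edge 0: (0.5,0)→(17.5,11.5)  cross = 0.5·11.5 − 17.5·0 = 5.7500; (r_i+r_j)·cross = 18·5.7500 = 103.5000
edge 1: (17.5,11.5)→(3.5,25.5)  cross = 17.5·25.5 − 3.5·11.5 = 406.0000; (r_i+r_j)·cross = 21·406.0000 = 8526.0000
edge 2: (3.5,25.5)→(0.5,0)  cross = 3.5·0 − 0.5·25.5 = -12.7500; (r_i+r_j)·cross = 4·-12.7500 = -51.0000
Σcross = 399.0000 → A = |Σcross|/2 = 199.5000 mm²
Σ(r_i+r_j)·cross = 8578.5000 → first moment M = |Σ|/6 = 1429.7500
R_c = M/A = 1429.7500/199.5000 = 7.1667 mm
θ = 191° = 3.333579 rad
V = θ·R_c·A = 3.333579·7.1667·199.5000 = 4766.184 mm³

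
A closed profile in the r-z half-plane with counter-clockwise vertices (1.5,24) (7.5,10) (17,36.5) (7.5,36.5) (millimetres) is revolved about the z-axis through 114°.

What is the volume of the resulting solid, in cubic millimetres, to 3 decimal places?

Volume = 3541.456 mm³

Profile (r,z), 4 vertices: (1.5,24) (7.5,10) (17,36.5) (7.5,36.5)
edge 0: (1.5,24)→(7.5,10)  cross = 1.5·10 − 7.5·24 = -165.0000; (r_i+r_j)·cross = 9·-165.0000 = -1485.0000
edge 1: (7.5,10)→(17,36.5)  cross = 7.5·36.5 − 17·10 = 103.7500; (r_i+r_j)·cross = 24.5·103.7500 = 2541.8750
edge 2: (17,36.5)→(7.5,36.5)  cross = 17·36.5 − 7.5·36.5 = 346.7500; (r_i+r_j)·cross = 24.5·346.7500 = 8495.3750
edge 3: (7.5,36.5)→(1.5,24)  cross = 7.5·24 − 1.5·36.5 = 125.2500; (r_i+r_j)·cross = 9·125.2500 = 1127.2500
Σcross = 410.7500 → A = |Σcross|/2 = 205.3750 mm²
Σ(r_i+r_j)·cross = 10679.5000 → first moment M = |Σ|/6 = 1779.9167
R_c = M/A = 1779.9167/205.3750 = 8.6667 mm
θ = 114° = 1.989675 rad
V = θ·R_c·A = 1.989675·8.6667·205.3750 = 3541.456 mm³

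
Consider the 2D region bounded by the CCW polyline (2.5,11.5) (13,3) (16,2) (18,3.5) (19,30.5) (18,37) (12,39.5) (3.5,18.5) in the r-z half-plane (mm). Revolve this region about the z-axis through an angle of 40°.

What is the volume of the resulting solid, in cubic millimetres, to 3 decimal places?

Volume = 3567.875 mm³

Profile (r,z), 8 vertices: (2.5,11.5) (13,3) (16,2) (18,3.5) (19,30.5) (18,37) (12,39.5) (3.5,18.5)
edge 0: (2.5,11.5)→(13,3)  cross = 2.5·3 − 13·11.5 = -142.0000; (r_i+r_j)·cross = 15.5·-142.0000 = -2201.0000
edge 1: (13,3)→(16,2)  cross = 13·2 − 16·3 = -22.0000; (r_i+r_j)·cross = 29·-22.0000 = -638.0000
edge 2: (16,2)→(18,3.5)  cross = 16·3.5 − 18·2 = 20.0000; (r_i+r_j)·cross = 34·20.0000 = 680.0000
edge 3: (18,3.5)→(19,30.5)  cross = 18·30.5 − 19·3.5 = 482.5000; (r_i+r_j)·cross = 37·482.5000 = 17852.5000
edge 4: (19,30.5)→(18,37)  cross = 19·37 − 18·30.5 = 154.0000; (r_i+r_j)·cross = 37·154.0000 = 5698.0000
edge 5: (18,37)→(12,39.5)  cross = 18·39.5 − 12·37 = 267.0000; (r_i+r_j)·cross = 30·267.0000 = 8010.0000
edge 6: (12,39.5)→(3.5,18.5)  cross = 12·18.5 − 3.5·39.5 = 83.7500; (r_i+r_j)·cross = 15.5·83.7500 = 1298.1250
edge 7: (3.5,18.5)→(2.5,11.5)  cross = 3.5·11.5 − 2.5·18.5 = -6.0000; (r_i+r_j)·cross = 6·-6.0000 = -36.0000
Σcross = 837.2500 → A = |Σcross|/2 = 418.6250 mm²
Σ(r_i+r_j)·cross = 30663.6250 → first moment M = |Σ|/6 = 5110.6042
R_c = M/A = 5110.6042/418.6250 = 12.2081 mm
θ = 40° = 0.698132 rad
V = θ·R_c·A = 0.698132·12.2081·418.6250 = 3567.875 mm³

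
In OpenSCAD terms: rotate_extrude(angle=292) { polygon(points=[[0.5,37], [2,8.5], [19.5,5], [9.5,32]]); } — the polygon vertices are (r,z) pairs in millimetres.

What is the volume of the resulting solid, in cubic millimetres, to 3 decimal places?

Volume = 14057.888 mm³

Profile (r,z), 4 vertices: (0.5,37) (2,8.5) (19.5,5) (9.5,32)
edge 0: (0.5,37)→(2,8.5)  cross = 0.5·8.5 − 2·37 = -69.7500; (r_i+r_j)·cross = 2.5·-69.7500 = -174.3750
edge 1: (2,8.5)→(19.5,5)  cross = 2·5 − 19.5·8.5 = -155.7500; (r_i+r_j)·cross = 21.5·-155.7500 = -3348.6250
edge 2: (19.5,5)→(9.5,32)  cross = 19.5·32 − 9.5·5 = 576.5000; (r_i+r_j)·cross = 29·576.5000 = 16718.5000
edge 3: (9.5,32)→(0.5,37)  cross = 9.5·37 − 0.5·32 = 335.5000; (r_i+r_j)·cross = 10·335.5000 = 3355.0000
Σcross = 686.5000 → A = |Σcross|/2 = 343.2500 mm²
Σ(r_i+r_j)·cross = 16550.5000 → first moment M = |Σ|/6 = 2758.4167
R_c = M/A = 2758.4167/343.2500 = 8.0362 mm
θ = 292° = 5.096361 rad
V = θ·R_c·A = 5.096361·8.0362·343.2500 = 14057.888 mm³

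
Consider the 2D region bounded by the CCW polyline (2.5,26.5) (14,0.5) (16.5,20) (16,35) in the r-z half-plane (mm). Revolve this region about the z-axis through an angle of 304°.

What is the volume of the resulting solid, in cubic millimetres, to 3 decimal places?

Volume = 14839.883 mm³

Profile (r,z), 4 vertices: (2.5,26.5) (14,0.5) (16.5,20) (16,35)
edge 0: (2.5,26.5)→(14,0.5)  cross = 2.5·0.5 − 14·26.5 = -369.7500; (r_i+r_j)·cross = 16.5·-369.7500 = -6100.8750
edge 1: (14,0.5)→(16.5,20)  cross = 14·20 − 16.5·0.5 = 271.7500; (r_i+r_j)·cross = 30.5·271.7500 = 8288.3750
edge 2: (16.5,20)→(16,35)  cross = 16.5·35 − 16·20 = 257.5000; (r_i+r_j)·cross = 32.5·257.5000 = 8368.7500
edge 3: (16,35)→(2.5,26.5)  cross = 16·26.5 − 2.5·35 = 336.5000; (r_i+r_j)·cross = 18.5·336.5000 = 6225.2500
Σcross = 496.0000 → A = |Σcross|/2 = 248.0000 mm²
Σ(r_i+r_j)·cross = 16781.5000 → first moment M = |Σ|/6 = 2796.9167
R_c = M/A = 2796.9167/248.0000 = 11.2779 mm
θ = 304° = 5.305801 rad
V = θ·R_c·A = 5.305801·11.2779·248.0000 = 14839.883 mm³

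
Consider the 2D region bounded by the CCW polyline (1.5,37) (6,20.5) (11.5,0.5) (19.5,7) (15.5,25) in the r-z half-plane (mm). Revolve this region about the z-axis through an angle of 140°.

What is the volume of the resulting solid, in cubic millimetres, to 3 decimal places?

Volume = 7763.181 mm³

Profile (r,z), 5 vertices: (1.5,37) (6,20.5) (11.5,0.5) (19.5,7) (15.5,25)
edge 0: (1.5,37)→(6,20.5)  cross = 1.5·20.5 − 6·37 = -191.2500; (r_i+r_j)·cross = 7.5·-191.2500 = -1434.3750
edge 1: (6,20.5)→(11.5,0.5)  cross = 6·0.5 − 11.5·20.5 = -232.7500; (r_i+r_j)·cross = 17.5·-232.7500 = -4073.1250
edge 2: (11.5,0.5)→(19.5,7)  cross = 11.5·7 − 19.5·0.5 = 70.7500; (r_i+r_j)·cross = 31·70.7500 = 2193.2500
edge 3: (19.5,7)→(15.5,25)  cross = 19.5·25 − 15.5·7 = 379.0000; (r_i+r_j)·cross = 35·379.0000 = 13265.0000
edge 4: (15.5,25)→(1.5,37)  cross = 15.5·37 − 1.5·25 = 536.0000; (r_i+r_j)·cross = 17·536.0000 = 9112.0000
Σcross = 561.7500 → A = |Σcross|/2 = 280.8750 mm²
Σ(r_i+r_j)·cross = 19062.7500 → first moment M = |Σ|/6 = 3177.1250
R_c = M/A = 3177.1250/280.8750 = 11.3115 mm
θ = 140° = 2.443461 rad
V = θ·R_c·A = 2.443461·11.3115·280.8750 = 7763.181 mm³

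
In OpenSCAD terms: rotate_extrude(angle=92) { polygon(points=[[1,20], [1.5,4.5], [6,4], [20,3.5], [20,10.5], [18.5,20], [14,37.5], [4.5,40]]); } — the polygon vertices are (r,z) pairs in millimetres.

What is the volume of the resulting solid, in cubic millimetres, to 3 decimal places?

Profile (r,z), 8 vertices: (1,20) (1.5,4.5) (6,4) (20,3.5) (20,10.5) (18.5,20) (14,37.5) (4.5,40)
edge 0: (1,20)→(1.5,4.5)  cross = 1·4.5 − 1.5·20 = -25.5000; (r_i+r_j)·cross = 2.5·-25.5000 = -63.7500
edge 1: (1.5,4.5)→(6,4)  cross = 1.5·4 − 6·4.5 = -21.0000; (r_i+r_j)·cross = 7.5·-21.0000 = -157.5000
edge 2: (6,4)→(20,3.5)  cross = 6·3.5 − 20·4 = -59.0000; (r_i+r_j)·cross = 26·-59.0000 = -1534.0000
edge 3: (20,3.5)→(20,10.5)  cross = 20·10.5 − 20·3.5 = 140.0000; (r_i+r_j)·cross = 40·140.0000 = 5600.0000
edge 4: (20,10.5)→(18.5,20)  cross = 20·20 − 18.5·10.5 = 205.7500; (r_i+r_j)·cross = 38.5·205.7500 = 7921.3750
edge 5: (18.5,20)→(14,37.5)  cross = 18.5·37.5 − 14·20 = 413.7500; (r_i+r_j)·cross = 32.5·413.7500 = 13446.8750
edge 6: (14,37.5)→(4.5,40)  cross = 14·40 − 4.5·37.5 = 391.2500; (r_i+r_j)·cross = 18.5·391.2500 = 7238.1250
edge 7: (4.5,40)→(1,20)  cross = 4.5·20 − 1·40 = 50.0000; (r_i+r_j)·cross = 5.5·50.0000 = 275.0000
Σcross = 1095.2500 → A = |Σcross|/2 = 547.6250 mm²
Σ(r_i+r_j)·cross = 32726.1250 → first moment M = |Σ|/6 = 5454.3542
R_c = M/A = 5454.3542/547.6250 = 9.9600 mm
θ = 92° = 1.605703 rad
V = θ·R_c·A = 1.605703·9.9600·547.6250 = 8758.072 mm³

Volume = 8758.072 mm³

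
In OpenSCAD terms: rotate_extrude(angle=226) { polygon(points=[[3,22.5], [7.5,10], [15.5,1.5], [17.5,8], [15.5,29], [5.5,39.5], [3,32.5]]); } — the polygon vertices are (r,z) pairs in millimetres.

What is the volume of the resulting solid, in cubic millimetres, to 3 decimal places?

Profile (r,z), 7 vertices: (3,22.5) (7.5,10) (15.5,1.5) (17.5,8) (15.5,29) (5.5,39.5) (3,32.5)
edge 0: (3,22.5)→(7.5,10)  cross = 3·10 − 7.5·22.5 = -138.7500; (r_i+r_j)·cross = 10.5·-138.7500 = -1456.8750
edge 1: (7.5,10)→(15.5,1.5)  cross = 7.5·1.5 − 15.5·10 = -143.7500; (r_i+r_j)·cross = 23·-143.7500 = -3306.2500
edge 2: (15.5,1.5)→(17.5,8)  cross = 15.5·8 − 17.5·1.5 = 97.7500; (r_i+r_j)·cross = 33·97.7500 = 3225.7500
edge 3: (17.5,8)→(15.5,29)  cross = 17.5·29 − 15.5·8 = 383.5000; (r_i+r_j)·cross = 33·383.5000 = 12655.5000
edge 4: (15.5,29)→(5.5,39.5)  cross = 15.5·39.5 − 5.5·29 = 452.7500; (r_i+r_j)·cross = 21·452.7500 = 9507.7500
edge 5: (5.5,39.5)→(3,32.5)  cross = 5.5·32.5 − 3·39.5 = 60.2500; (r_i+r_j)·cross = 8.5·60.2500 = 512.1250
edge 6: (3,32.5)→(3,22.5)  cross = 3·22.5 − 3·32.5 = -30.0000; (r_i+r_j)·cross = 6·-30.0000 = -180.0000
Σcross = 681.7500 → A = |Σcross|/2 = 340.8750 mm²
Σ(r_i+r_j)·cross = 20958.0000 → first moment M = |Σ|/6 = 3493.0000
R_c = M/A = 3493.0000/340.8750 = 10.2472 mm
θ = 226° = 3.944444 rad
V = θ·R_c·A = 3.944444·10.2472·340.8750 = 13777.943 mm³

Volume = 13777.943 mm³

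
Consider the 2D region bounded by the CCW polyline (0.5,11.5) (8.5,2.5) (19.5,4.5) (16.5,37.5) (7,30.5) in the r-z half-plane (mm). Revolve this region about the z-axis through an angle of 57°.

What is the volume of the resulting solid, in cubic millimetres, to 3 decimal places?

Volume = 4748.112 mm³

Profile (r,z), 5 vertices: (0.5,11.5) (8.5,2.5) (19.5,4.5) (16.5,37.5) (7,30.5)
edge 0: (0.5,11.5)→(8.5,2.5)  cross = 0.5·2.5 − 8.5·11.5 = -96.5000; (r_i+r_j)·cross = 9·-96.5000 = -868.5000
edge 1: (8.5,2.5)→(19.5,4.5)  cross = 8.5·4.5 − 19.5·2.5 = -10.5000; (r_i+r_j)·cross = 28·-10.5000 = -294.0000
edge 2: (19.5,4.5)→(16.5,37.5)  cross = 19.5·37.5 − 16.5·4.5 = 657.0000; (r_i+r_j)·cross = 36·657.0000 = 23652.0000
edge 3: (16.5,37.5)→(7,30.5)  cross = 16.5·30.5 − 7·37.5 = 240.7500; (r_i+r_j)·cross = 23.5·240.7500 = 5657.6250
edge 4: (7,30.5)→(0.5,11.5)  cross = 7·11.5 − 0.5·30.5 = 65.2500; (r_i+r_j)·cross = 7.5·65.2500 = 489.3750
Σcross = 856.0000 → A = |Σcross|/2 = 428.0000 mm²
Σ(r_i+r_j)·cross = 28636.5000 → first moment M = |Σ|/6 = 4772.7500
R_c = M/A = 4772.7500/428.0000 = 11.1513 mm
θ = 57° = 0.994838 rad
V = θ·R_c·A = 0.994838·11.1513·428.0000 = 4748.112 mm³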